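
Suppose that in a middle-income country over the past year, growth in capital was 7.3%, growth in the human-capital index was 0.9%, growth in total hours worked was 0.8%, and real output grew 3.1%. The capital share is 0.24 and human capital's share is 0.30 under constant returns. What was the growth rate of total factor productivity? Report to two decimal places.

Labor's share = 1 − 0.24 − 0.3 = 0.46.
Capital: 0.24 × 7.3 = 1.752 pp.
The human-capital index: 0.3 × 0.9 = 0.27 pp.
Total hours worked: 0.46 × 0.8 = 0.368 pp.
TFP growth = 3.1 − 2.39 = 0.71%.

0.71%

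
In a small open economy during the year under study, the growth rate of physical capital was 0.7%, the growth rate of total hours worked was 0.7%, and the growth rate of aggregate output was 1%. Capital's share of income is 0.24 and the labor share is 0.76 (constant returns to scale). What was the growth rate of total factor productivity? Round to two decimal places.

Labor's share = 1 − 0.24 = 0.76.
Physical capital: 0.24 × 0.7 = 0.168 pp.
Total hours worked: 0.76 × 0.7 = 0.532 pp.
TFP growth = 1 − 0.7 = 0.3%.

0.30%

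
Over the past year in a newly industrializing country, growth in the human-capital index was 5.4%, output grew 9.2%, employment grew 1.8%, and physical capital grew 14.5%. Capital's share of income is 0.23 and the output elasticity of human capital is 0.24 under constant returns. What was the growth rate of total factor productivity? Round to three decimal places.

Total factor productivity growth was 3.615%.

Labor's share = 1 − 0.23 − 0.24 = 0.53.
Physical capital: 0.23 × 14.5 = 3.335 pp.
The human-capital index: 0.24 × 5.4 = 1.296 pp.
Employment: 0.53 × 1.8 = 0.954 pp.
TFP growth = 9.2 − 5.585 = 3.615%.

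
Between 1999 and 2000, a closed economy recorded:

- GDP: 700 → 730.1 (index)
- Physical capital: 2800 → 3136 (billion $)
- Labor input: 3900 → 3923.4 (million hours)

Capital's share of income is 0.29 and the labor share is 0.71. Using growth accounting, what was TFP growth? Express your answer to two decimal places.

0.39%

GDP growth = (730.1 − 700) / 700 = 4.3%.
Physical capital growth = (3136 − 2800) / 2800 = 12%.
Labor input growth = (3923.4 − 3900) / 3900 = 0.6%.
Labor's share = 1 − 0.29 = 0.71.
Physical capital: 0.29 × 12 = 3.48 pp.
Labor input: 0.71 × 0.6 = 0.426 pp.
TFP growth = 4.3 − 3.906 = 0.394%.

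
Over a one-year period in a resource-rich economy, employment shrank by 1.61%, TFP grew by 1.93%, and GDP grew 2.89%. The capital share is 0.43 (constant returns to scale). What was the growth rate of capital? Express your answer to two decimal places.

Labor's share = 1 − 0.43 = 0.57.
gY = gA + 0.57×(-1.61) + 0.43×g.
0.43×g = 2.89 − 1.93 + 0.9177 = 1.8777.
g = 1.8777 / 0.43 = 4.3667%.

4.37%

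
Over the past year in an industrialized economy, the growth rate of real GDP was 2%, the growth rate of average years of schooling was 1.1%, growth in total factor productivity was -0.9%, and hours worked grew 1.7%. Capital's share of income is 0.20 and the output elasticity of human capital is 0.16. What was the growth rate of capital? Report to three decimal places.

Labor's share = 1 − 0.2 − 0.16 = 0.64.
gY = gA + 0.16×1.1 + 0.64×1.7 + 0.2×g.
0.2×g = 2 + 0.9 − 1.264 = 1.636.
g = 1.636 / 0.2 = 8.18%.

8.180%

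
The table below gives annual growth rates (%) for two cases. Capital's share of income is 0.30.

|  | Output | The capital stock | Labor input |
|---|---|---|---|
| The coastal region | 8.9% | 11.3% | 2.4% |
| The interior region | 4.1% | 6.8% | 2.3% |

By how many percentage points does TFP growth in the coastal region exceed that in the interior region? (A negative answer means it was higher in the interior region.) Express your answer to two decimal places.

Labor's share = 1 − 0.3 = 0.7.
The coastal region: TFP = 8.9 − 3.39 − 1.68 = 3.83%.
The interior region: TFP = 4.1 − 2.04 − 1.61 = 0.45%.
Difference = 3.83 − (0.45) = 3.38 pp.

3.38 percentage points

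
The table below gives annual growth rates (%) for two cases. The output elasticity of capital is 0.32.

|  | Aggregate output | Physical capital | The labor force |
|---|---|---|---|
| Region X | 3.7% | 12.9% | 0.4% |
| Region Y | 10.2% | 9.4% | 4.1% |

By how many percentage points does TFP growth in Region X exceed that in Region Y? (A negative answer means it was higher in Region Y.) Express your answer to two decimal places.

Labor's share = 1 − 0.32 = 0.68.
Region X: TFP = 3.7 − 4.128 − 0.272 = -0.7%.
Region Y: TFP = 10.2 − 3.008 − 2.788 = 4.404%.
Difference = -0.7 − (4.404) = -5.104 pp.

-5.10 percentage points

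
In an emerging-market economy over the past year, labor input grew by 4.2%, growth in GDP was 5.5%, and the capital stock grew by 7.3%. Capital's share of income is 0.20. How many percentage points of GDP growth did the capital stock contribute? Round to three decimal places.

1.460 percentage points

Contribution = share × growth = 0.2 × 7.3 = 1.46 pp.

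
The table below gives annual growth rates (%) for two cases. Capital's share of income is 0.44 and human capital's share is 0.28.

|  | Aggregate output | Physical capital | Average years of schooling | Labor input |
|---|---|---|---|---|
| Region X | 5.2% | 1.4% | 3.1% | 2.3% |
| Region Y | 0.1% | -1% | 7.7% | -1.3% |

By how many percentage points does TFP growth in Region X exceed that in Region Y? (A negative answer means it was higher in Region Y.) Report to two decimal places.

4.32 percentage points

Labor's share = 1 − 0.44 − 0.28 = 0.28.
Region X: TFP = 5.2 − 0.616 − 0.868 − 0.644 = 3.072%.
Region Y: TFP = 0.1 + 0.44 − 2.156 + 0.364 = -1.252%.
Difference = 3.072 − (-1.252) = 4.324 pp.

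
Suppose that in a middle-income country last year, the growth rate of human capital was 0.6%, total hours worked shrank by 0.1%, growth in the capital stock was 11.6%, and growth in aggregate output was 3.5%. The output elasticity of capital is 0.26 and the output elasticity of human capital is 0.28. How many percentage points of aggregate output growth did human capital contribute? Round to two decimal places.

Contribution = share × growth = 0.28 × 0.6 = 0.168 pp.

0.17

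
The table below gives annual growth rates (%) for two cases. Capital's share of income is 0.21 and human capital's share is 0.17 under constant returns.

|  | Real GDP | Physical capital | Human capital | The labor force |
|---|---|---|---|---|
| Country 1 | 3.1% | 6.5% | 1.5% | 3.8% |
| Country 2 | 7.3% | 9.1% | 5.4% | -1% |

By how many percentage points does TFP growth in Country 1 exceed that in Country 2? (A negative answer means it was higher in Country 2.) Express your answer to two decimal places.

-5.97 percentage points

Labor's share = 1 − 0.21 − 0.17 = 0.62.
Country 1: TFP = 3.1 − 1.365 − 0.255 − 2.356 = -0.876%.
Country 2: TFP = 7.3 − 1.911 − 0.918 + 0.62 = 5.091%.
Difference = -0.876 − (5.091) = -5.967 pp.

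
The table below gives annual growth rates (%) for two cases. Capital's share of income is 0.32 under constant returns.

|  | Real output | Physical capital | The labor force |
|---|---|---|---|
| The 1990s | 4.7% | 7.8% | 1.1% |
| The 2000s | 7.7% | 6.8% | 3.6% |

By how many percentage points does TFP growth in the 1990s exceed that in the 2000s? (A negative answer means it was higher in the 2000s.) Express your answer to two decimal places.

Labor's share = 1 − 0.32 = 0.68.
The 1990s: TFP = 4.7 − 2.496 − 0.748 = 1.456%.
The 2000s: TFP = 7.7 − 2.176 − 2.448 = 3.076%.
Difference = 1.456 − (3.076) = -1.62 pp.

-1.62 percentage points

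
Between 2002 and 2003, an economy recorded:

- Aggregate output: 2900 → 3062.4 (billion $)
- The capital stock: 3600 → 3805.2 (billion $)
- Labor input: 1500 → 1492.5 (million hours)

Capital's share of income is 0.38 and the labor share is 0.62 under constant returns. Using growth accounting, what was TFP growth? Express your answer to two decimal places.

3.74%

Aggregate output growth = (3062.4 − 2900) / 2900 = 5.6%.
The capital stock growth = (3805.2 − 3600) / 3600 = 5.7%.
Labor input growth = (1492.5 − 1500) / 1500 = -0.5%.
Labor's share = 1 − 0.38 = 0.62.
The capital stock: 0.38 × 5.7 = 2.166 pp.
Labor input: 0.62 × (-0.5) = -0.31 pp.
TFP growth = 5.6 − 1.856 = 3.744%.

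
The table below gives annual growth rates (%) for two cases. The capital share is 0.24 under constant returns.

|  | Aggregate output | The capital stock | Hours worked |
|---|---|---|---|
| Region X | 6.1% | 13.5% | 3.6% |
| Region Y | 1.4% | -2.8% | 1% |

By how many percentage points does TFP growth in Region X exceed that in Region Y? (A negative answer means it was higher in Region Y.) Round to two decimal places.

Labor's share = 1 − 0.24 = 0.76.
Region X: TFP = 6.1 − 3.24 − 2.736 = 0.124%.
Region Y: TFP = 1.4 + 0.672 − 0.76 = 1.312%.
Difference = 0.124 − (1.312) = -1.188 pp.

-1.19 percentage points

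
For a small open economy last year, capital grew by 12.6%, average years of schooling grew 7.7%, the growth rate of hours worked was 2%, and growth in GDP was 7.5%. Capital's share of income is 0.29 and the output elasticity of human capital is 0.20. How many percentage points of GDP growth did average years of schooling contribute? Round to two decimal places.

Contribution = share × growth = 0.2 × 7.7 = 1.54 pp.

1.54 pp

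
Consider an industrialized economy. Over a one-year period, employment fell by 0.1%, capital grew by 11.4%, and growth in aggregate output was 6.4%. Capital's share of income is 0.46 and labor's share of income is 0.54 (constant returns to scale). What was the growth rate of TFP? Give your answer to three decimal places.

Labor's share = 1 − 0.46 = 0.54.
Capital: 0.46 × 11.4 = 5.244 pp.
Employment: 0.54 × (-0.1) = -0.054 pp.
TFP growth = 6.4 − 5.19 = 1.21%.

1.210%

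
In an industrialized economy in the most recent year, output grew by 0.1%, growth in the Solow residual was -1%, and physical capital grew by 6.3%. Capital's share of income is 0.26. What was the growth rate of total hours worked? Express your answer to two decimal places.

-0.73%

Labor's share = 1 − 0.26 = 0.74.
gY = gA + 0.26×6.3 + 0.74×g.
0.74×g = 0.1 + 1 − 1.638 = -0.538.
g = -0.538 / 0.74 = -0.727%.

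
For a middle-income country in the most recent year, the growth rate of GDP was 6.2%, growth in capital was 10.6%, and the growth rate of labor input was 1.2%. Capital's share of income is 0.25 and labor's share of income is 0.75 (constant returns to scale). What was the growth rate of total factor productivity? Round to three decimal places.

Labor's share = 1 − 0.25 = 0.75.
Capital: 0.25 × 10.6 = 2.65 pp.
Labor input: 0.75 × 1.2 = 0.9 pp.
TFP growth = 6.2 − 3.55 = 2.65%.

2.650%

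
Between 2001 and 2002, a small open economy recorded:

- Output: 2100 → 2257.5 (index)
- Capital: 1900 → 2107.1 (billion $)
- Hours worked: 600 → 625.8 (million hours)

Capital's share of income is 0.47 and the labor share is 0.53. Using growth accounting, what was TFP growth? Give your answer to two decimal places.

Output growth = (2257.5 − 2100) / 2100 = 7.5%.
Capital growth = (2107.1 − 1900) / 1900 = 10.9%.
Hours worked growth = (625.8 − 600) / 600 = 4.3%.
Labor's share = 1 − 0.47 = 0.53.
Capital: 0.47 × 10.9 = 5.123 pp.
Hours worked: 0.53 × 4.3 = 2.279 pp.
TFP growth = 7.5 − 7.402 = 0.098%.

TFP growth was 0.10%.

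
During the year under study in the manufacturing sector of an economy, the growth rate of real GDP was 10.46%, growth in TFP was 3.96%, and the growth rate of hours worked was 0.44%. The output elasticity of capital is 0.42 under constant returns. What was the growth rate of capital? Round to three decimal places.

Labor's share = 1 − 0.42 = 0.58.
gY = gA + 0.58×0.44 + 0.42×g.
0.42×g = 10.46 − 3.96 − 0.2552 = 6.2448.
g = 6.2448 / 0.42 = 14.86857%.

14.869%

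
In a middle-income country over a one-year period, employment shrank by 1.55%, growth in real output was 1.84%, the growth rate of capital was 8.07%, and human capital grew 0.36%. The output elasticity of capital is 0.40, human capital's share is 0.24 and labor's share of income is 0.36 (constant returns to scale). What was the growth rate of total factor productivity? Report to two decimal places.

-0.92%

Labor's share = 1 − 0.4 − 0.24 = 0.36.
Capital: 0.4 × 8.07 = 3.228 pp.
Human capital: 0.24 × 0.36 = 0.0864 pp.
Employment: 0.36 × (-1.55) = -0.558 pp.
TFP growth = 1.84 − 2.7564 = -0.9164%.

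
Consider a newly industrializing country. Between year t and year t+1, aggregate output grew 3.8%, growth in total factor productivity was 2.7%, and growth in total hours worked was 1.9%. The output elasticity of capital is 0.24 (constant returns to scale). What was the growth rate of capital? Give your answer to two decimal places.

Labor's share = 1 − 0.24 = 0.76.
gY = gA + 0.76×1.9 + 0.24×g.
0.24×g = 3.8 − 2.7 − 1.444 = -0.344.
g = -0.344 / 0.24 = -1.4333%.

-1.43%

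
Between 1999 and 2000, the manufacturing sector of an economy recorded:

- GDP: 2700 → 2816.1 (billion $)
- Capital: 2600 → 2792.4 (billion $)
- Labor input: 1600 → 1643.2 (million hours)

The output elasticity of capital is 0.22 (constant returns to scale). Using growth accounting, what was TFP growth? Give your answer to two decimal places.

0.57%

GDP growth = (2816.1 − 2700) / 2700 = 4.3%.
Capital growth = (2792.4 − 2600) / 2600 = 7.4%.
Labor input growth = (1643.2 − 1600) / 1600 = 2.7%.
Labor's share = 1 − 0.22 = 0.78.
Capital: 0.22 × 7.4 = 1.628 pp.
Labor input: 0.78 × 2.7 = 2.106 pp.
TFP growth = 4.3 − 3.734 = 0.566%.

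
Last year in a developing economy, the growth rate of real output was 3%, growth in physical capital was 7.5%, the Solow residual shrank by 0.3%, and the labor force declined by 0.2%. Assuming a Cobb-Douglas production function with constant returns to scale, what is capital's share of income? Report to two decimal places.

0.45

gY = gA + α·gK + (1−α)·gL, so gY − gA − gL = α(gK − gL).
3 + 0.3 + 0.2 = α × (7.5 − (-0.2)).
3.5 = 7.7 α, so α = 0.4545.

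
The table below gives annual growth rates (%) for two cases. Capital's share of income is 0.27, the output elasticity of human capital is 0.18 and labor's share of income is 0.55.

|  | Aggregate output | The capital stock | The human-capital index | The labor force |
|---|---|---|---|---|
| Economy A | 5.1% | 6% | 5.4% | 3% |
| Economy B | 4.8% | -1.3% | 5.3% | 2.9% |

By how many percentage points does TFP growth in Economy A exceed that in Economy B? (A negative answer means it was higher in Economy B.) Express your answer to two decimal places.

-1.74 percentage points

Labor's share = 1 − 0.27 − 0.18 = 0.55.
Economy A: TFP = 5.1 − 1.62 − 0.972 − 1.65 = 0.858%.
Economy B: TFP = 4.8 + 0.351 − 0.954 − 1.595 = 2.602%.
Difference = 0.858 − (2.602) = -1.744 pp.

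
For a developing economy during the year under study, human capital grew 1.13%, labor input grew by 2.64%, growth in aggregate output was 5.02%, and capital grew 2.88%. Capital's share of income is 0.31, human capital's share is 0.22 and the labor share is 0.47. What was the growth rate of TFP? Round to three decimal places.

Labor's share = 1 − 0.31 − 0.22 = 0.47.
Capital: 0.31 × 2.88 = 0.8928 pp.
Human capital: 0.22 × 1.13 = 0.2486 pp.
Labor input: 0.47 × 2.64 = 1.2408 pp.
TFP growth = 5.02 − 2.3822 = 2.6378%.

TFP grew 2.638%.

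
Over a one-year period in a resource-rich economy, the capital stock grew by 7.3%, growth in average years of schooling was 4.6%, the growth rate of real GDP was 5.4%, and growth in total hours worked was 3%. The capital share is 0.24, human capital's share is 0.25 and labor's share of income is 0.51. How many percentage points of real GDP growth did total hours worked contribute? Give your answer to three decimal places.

1.530

Labor's share = 1 − 0.24 − 0.25 = 0.51.
Contribution = share × growth = 0.51 × 3 = 1.53 pp.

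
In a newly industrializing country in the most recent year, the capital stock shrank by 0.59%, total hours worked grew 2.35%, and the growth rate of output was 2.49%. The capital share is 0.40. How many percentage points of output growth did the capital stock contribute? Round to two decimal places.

-0.24

Contribution = share × growth = 0.4 × (-0.59) = -0.236 pp.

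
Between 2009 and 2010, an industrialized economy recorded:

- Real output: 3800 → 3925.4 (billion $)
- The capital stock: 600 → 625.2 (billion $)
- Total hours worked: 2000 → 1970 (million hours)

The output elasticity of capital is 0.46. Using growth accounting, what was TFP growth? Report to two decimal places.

Real output growth = (3925.4 − 3800) / 3800 = 3.3%.
The capital stock growth = (625.2 − 600) / 600 = 4.2%.
Total hours worked growth = (1970 − 2000) / 2000 = -1.5%.
Labor's share = 1 − 0.46 = 0.54.
The capital stock: 0.46 × 4.2 = 1.932 pp.
Total hours worked: 0.54 × (-1.5) = -0.81 pp.
TFP growth = 3.3 − 1.122 = 2.178%.

TFP grew 2.18%.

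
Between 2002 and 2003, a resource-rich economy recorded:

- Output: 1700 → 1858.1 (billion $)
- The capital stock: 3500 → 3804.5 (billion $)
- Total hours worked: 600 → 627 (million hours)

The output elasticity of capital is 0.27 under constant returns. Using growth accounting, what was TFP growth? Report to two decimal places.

Output growth = (1858.1 − 1700) / 1700 = 9.3%.
The capital stock growth = (3804.5 − 3500) / 3500 = 8.7%.
Total hours worked growth = (627 − 600) / 600 = 4.5%.
Labor's share = 1 − 0.27 = 0.73.
The capital stock: 0.27 × 8.7 = 2.349 pp.
Total hours worked: 0.73 × 4.5 = 3.285 pp.
TFP growth = 9.3 − 5.634 = 3.666%.

3.67%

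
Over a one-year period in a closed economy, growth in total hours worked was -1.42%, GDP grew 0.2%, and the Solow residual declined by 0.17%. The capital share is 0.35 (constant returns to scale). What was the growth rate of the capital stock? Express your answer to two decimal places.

3.69%

Labor's share = 1 − 0.35 = 0.65.
gY = gA + 0.65×(-1.42) + 0.35×g.
0.35×g = 0.2 + 0.17 + 0.923 = 1.293.
g = 1.293 / 0.35 = 3.6943%.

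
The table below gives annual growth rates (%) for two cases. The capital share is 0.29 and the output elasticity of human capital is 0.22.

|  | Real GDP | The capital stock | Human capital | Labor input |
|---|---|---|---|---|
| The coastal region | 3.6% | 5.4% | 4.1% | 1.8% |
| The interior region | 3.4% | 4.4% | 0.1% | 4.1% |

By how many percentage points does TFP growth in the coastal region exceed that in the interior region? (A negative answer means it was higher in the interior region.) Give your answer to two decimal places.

0.16 percentage points

Labor's share = 1 − 0.29 − 0.22 = 0.49.
The coastal region: TFP = 3.6 − 1.566 − 0.902 − 0.882 = 0.25%.
The interior region: TFP = 3.4 − 1.276 − 0.022 − 2.009 = 0.093%.
Difference = 0.25 − (0.093) = 0.157 pp.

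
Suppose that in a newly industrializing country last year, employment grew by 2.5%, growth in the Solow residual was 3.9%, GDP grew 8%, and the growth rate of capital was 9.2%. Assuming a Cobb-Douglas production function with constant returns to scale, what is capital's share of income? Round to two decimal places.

gY = gA + α·gK + (1−α)·gL, so gY − gA − gL = α(gK − gL).
8 − 3.9 − 2.5 = α × (9.2 − 2.5).
1.6 = 6.7 α, so α = 0.2388.

α = 0.24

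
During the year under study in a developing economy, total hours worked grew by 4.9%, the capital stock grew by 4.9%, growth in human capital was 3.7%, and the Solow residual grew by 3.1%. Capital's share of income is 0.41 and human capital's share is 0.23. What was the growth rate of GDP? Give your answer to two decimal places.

Labor's share = 1 − 0.41 − 0.23 = 0.36.
The capital stock: 0.41 × 4.9 = 2.009 pp.
Human capital: 0.23 × 3.7 = 0.851 pp.
Total hours worked: 0.36 × 4.9 = 1.764 pp.
Output growth = 3.1 + 4.624 = 7.724%.

GDP growth was 7.72%.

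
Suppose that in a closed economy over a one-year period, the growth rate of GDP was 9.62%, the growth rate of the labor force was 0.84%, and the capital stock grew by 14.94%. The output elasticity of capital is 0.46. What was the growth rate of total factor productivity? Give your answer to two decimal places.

2.29%

Labor's share = 1 − 0.46 = 0.54.
The capital stock: 0.46 × 14.94 = 6.8724 pp.
The labor force: 0.54 × 0.84 = 0.4536 pp.
TFP growth = 9.62 − 7.326 = 2.294%.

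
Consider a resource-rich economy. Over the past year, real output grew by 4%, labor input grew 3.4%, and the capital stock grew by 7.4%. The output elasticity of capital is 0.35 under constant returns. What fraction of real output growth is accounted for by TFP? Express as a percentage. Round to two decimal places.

Labor's share = 1 − 0.35 = 0.65.
The capital stock: 0.35 × 7.4 = 2.59 pp.
Labor input: 0.65 × 3.4 = 2.21 pp.
TFP growth = 4 − 4.8 = -0.8%.
TFP share of growth = -0.8 / 4 × 100 = -20%.

TFP accounted for -20.00% of growth.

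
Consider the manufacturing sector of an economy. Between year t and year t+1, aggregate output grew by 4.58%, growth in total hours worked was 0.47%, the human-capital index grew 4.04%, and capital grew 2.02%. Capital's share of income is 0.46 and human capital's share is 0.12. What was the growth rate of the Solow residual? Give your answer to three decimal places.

Labor's share = 1 − 0.46 − 0.12 = 0.42.
Capital: 0.46 × 2.02 = 0.9292 pp.
The human-capital index: 0.12 × 4.04 = 0.4848 pp.
Total hours worked: 0.42 × 0.47 = 0.1974 pp.
TFP growth = 4.58 − 1.6114 = 2.9686%.

2.969%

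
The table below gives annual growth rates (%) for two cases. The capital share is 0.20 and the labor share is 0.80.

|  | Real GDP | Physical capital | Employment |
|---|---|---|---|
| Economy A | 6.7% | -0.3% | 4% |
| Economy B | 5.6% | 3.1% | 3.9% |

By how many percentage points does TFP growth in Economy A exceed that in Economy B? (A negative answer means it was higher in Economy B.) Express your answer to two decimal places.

Labor's share = 1 − 0.2 = 0.8.
Economy A: TFP = 6.7 + 0.06 − 3.2 = 3.56%.
Economy B: TFP = 5.6 − 0.62 − 3.12 = 1.86%.
Difference = 3.56 − (1.86) = 1.7 pp.

1.70 percentage points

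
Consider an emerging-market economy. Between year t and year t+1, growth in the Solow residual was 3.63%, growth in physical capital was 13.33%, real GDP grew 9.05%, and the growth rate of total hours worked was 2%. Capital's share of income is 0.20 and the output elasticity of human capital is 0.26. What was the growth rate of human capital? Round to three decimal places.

6.438%

Labor's share = 1 − 0.2 − 0.26 = 0.54.
gY = gA + 0.2×13.33 + 0.54×2 + 0.26×g.
0.26×g = 9.05 − 3.63 − 3.746 = 1.674.
g = 1.674 / 0.26 = 6.43846%.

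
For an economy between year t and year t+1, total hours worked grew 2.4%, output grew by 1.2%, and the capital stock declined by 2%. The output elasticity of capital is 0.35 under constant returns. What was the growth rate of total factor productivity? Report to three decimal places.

Labor's share = 1 − 0.35 = 0.65.
The capital stock: 0.35 × (-2) = -0.7 pp.
Total hours worked: 0.65 × 2.4 = 1.56 pp.
TFP growth = 1.2 − 0.86 = 0.34%.

Total factor productivity grew 0.340%.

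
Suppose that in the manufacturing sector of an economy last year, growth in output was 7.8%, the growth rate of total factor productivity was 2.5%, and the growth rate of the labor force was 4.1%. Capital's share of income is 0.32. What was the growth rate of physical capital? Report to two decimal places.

Labor's share = 1 − 0.32 = 0.68.
gY = gA + 0.68×4.1 + 0.32×g.
0.32×g = 7.8 − 2.5 − 2.788 = 2.512.
g = 2.512 / 0.32 = 7.85%.

7.85%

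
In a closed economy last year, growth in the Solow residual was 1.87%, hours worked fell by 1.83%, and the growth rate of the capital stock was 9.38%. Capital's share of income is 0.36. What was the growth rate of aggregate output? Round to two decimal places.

4.08%

Labor's share = 1 − 0.36 = 0.64.
The capital stock: 0.36 × 9.38 = 3.3768 pp.
Hours worked: 0.64 × (-1.83) = -1.1712 pp.
Output growth = 1.87 + 2.2056 = 4.0756%.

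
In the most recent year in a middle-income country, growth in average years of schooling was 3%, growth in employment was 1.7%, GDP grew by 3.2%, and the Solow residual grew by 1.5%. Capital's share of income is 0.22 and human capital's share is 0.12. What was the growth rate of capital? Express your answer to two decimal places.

0.99%

Labor's share = 1 − 0.22 − 0.12 = 0.66.
gY = gA + 0.12×3 + 0.66×1.7 + 0.22×g.
0.22×g = 3.2 − 1.5 − 1.482 = 0.218.
g = 0.218 / 0.22 = 0.9909%.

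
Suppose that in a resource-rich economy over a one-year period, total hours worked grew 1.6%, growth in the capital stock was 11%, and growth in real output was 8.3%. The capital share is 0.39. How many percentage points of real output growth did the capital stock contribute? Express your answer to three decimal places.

Contribution = share × growth = 0.39 × 11 = 4.29 pp.

4.290 pp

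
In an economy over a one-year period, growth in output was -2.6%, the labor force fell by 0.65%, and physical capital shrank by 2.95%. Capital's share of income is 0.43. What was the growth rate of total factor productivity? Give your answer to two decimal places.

Labor's share = 1 − 0.43 = 0.57.
Physical capital: 0.43 × (-2.95) = -1.2685 pp.
The labor force: 0.57 × (-0.65) = -0.3705 pp.
TFP growth = -2.6 + 1.639 = -0.961%.

-0.96%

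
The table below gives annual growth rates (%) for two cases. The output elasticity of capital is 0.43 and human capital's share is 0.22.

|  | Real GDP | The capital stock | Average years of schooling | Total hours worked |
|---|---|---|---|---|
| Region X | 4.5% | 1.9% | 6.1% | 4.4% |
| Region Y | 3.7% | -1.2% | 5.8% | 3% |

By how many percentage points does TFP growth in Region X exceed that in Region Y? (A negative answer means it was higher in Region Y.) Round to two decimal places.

Labor's share = 1 − 0.43 − 0.22 = 0.35.
Region X: TFP = 4.5 − 0.817 − 1.342 − 1.54 = 0.801%.
Region Y: TFP = 3.7 + 0.516 − 1.276 − 1.05 = 1.89%.
Difference = 0.801 − (1.89) = -1.089 pp.

-1.09 percentage points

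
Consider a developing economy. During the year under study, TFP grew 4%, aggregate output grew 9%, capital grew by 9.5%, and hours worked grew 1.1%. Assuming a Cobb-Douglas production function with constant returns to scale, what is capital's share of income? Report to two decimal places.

Capital's share of income is 0.46.

gY = gA + α·gK + (1−α)·gL, so gY − gA − gL = α(gK − gL).
9 − 4 − 1.1 = α × (9.5 − 1.1).
3.9 = 8.4 α, so α = 0.4643.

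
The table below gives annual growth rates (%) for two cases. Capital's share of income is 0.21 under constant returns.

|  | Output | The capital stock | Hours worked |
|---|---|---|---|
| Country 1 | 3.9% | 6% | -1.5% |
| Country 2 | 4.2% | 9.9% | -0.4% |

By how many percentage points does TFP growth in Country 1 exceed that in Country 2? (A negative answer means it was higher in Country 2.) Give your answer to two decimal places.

1.39 percentage points

Labor's share = 1 − 0.21 = 0.79.
Country 1: TFP = 3.9 − 1.26 + 1.185 = 3.825%.
Country 2: TFP = 4.2 − 2.079 + 0.316 = 2.437%.
Difference = 3.825 − (2.437) = 1.388 pp.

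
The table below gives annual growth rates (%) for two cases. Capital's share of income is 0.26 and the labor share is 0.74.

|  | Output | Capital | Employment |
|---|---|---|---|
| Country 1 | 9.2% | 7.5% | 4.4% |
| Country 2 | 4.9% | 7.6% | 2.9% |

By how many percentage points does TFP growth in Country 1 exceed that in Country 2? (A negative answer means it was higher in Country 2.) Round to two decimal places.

Labor's share = 1 − 0.26 = 0.74.
Country 1: TFP = 9.2 − 1.95 − 3.256 = 3.994%.
Country 2: TFP = 4.9 − 1.976 − 2.146 = 0.778%.
Difference = 3.994 − (0.778) = 3.216 pp.

3.22 percentage points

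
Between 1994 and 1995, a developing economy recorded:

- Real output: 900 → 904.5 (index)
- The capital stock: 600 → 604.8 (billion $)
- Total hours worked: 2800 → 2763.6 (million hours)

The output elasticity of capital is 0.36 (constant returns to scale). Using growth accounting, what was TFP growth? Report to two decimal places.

1.04%

Real output growth = (904.5 − 900) / 900 = 0.5%.
The capital stock growth = (604.8 − 600) / 600 = 0.8%.
Total hours worked growth = (2763.6 − 2800) / 2800 = -1.3%.
Labor's share = 1 − 0.36 = 0.64.
The capital stock: 0.36 × 0.8 = 0.288 pp.
Total hours worked: 0.64 × (-1.3) = -0.832 pp.
TFP growth = 0.5 + 0.544 = 1.044%.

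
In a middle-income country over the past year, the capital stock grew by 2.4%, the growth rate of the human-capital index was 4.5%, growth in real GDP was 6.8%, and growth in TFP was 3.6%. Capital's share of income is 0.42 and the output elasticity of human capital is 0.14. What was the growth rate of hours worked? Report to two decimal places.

Labor's share = 1 − 0.42 − 0.14 = 0.44.
gY = gA + 0.42×2.4 + 0.14×4.5 + 0.44×g.
0.44×g = 6.8 − 3.6 − 1.638 = 1.562.
g = 1.562 / 0.44 = 3.55%.

3.55%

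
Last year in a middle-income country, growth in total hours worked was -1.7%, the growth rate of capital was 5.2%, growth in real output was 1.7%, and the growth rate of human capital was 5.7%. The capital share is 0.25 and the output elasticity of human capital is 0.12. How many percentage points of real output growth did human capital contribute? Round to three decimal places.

0.684 percentage points

Contribution = share × growth = 0.12 × 5.7 = 0.684 pp.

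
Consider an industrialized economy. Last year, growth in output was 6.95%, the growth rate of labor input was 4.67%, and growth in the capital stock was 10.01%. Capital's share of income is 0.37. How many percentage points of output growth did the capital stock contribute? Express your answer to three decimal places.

3.704

Contribution = share × growth = 0.37 × 10.01 = 3.7037 pp.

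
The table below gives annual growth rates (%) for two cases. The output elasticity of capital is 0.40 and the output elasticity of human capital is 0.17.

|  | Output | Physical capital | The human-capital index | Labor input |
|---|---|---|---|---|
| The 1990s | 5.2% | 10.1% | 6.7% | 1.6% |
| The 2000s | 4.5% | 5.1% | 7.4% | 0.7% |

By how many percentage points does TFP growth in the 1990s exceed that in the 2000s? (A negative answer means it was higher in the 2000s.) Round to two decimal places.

Labor's share = 1 − 0.4 − 0.17 = 0.43.
The 1990s: TFP = 5.2 − 4.04 − 1.139 − 0.688 = -0.667%.
The 2000s: TFP = 4.5 − 2.04 − 1.258 − 0.301 = 0.901%.
Difference = -0.667 − (0.901) = -1.568 pp.

-1.57 percentage points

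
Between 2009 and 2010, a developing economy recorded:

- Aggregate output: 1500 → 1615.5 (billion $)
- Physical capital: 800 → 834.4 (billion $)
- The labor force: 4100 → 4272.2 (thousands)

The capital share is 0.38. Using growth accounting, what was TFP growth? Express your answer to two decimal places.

Aggregate output growth = (1615.5 − 1500) / 1500 = 7.7%.
Physical capital growth = (834.4 − 800) / 800 = 4.3%.
The labor force growth = (4272.2 − 4100) / 4100 = 4.2%.
Labor's share = 1 − 0.38 = 0.62.
Physical capital: 0.38 × 4.3 = 1.634 pp.
The labor force: 0.62 × 4.2 = 2.604 pp.
TFP growth = 7.7 − 4.238 = 3.462%.

3.46%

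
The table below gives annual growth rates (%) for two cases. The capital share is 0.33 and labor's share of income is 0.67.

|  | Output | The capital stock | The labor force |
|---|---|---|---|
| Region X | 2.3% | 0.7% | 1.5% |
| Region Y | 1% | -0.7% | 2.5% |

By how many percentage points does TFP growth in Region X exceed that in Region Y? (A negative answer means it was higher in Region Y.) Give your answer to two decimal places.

1.51 percentage points

Labor's share = 1 − 0.33 = 0.67.
Region X: TFP = 2.3 − 0.231 − 1.005 = 1.064%.
Region Y: TFP = 1 + 0.231 − 1.675 = -0.444%.
Difference = 1.064 − (-0.444) = 1.508 pp.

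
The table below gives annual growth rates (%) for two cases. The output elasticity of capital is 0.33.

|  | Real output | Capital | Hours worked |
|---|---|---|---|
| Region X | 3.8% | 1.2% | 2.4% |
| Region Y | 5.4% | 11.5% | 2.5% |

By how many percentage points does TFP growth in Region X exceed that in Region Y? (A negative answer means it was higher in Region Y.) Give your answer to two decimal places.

Labor's share = 1 − 0.33 = 0.67.
Region X: TFP = 3.8 − 0.396 − 1.608 = 1.796%.
Region Y: TFP = 5.4 − 3.795 − 1.675 = -0.07%.
Difference = 1.796 − (-0.07) = 1.866 pp.

1.87 percentage points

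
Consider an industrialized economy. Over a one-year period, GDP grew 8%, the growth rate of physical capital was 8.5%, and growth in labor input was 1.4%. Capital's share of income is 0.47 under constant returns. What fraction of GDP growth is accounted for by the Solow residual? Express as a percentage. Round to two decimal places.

Labor's share = 1 − 0.47 = 0.53.
Physical capital: 0.47 × 8.5 = 3.995 pp.
Labor input: 0.53 × 1.4 = 0.742 pp.
TFP growth = 8 − 4.737 = 3.263%.
TFP share of growth = 3.263 / 8 × 100 = 40.7875%.

40.79%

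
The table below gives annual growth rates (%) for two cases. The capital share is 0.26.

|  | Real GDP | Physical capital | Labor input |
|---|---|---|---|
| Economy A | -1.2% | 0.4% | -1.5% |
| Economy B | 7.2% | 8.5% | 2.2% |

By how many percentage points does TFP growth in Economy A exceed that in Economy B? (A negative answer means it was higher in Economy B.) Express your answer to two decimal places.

Labor's share = 1 − 0.26 = 0.74.
Economy A: TFP = -1.2 − 0.104 + 1.11 = -0.194%.
Economy B: TFP = 7.2 − 2.21 − 1.628 = 3.362%.
Difference = -0.194 − (3.362) = -3.556 pp.

-3.56 percentage points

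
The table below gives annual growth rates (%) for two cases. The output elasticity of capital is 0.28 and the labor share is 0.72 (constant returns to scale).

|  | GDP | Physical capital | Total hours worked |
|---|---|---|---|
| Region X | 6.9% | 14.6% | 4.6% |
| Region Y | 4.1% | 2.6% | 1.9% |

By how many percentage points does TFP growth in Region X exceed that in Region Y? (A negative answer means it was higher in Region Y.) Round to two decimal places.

-2.50 percentage points

Labor's share = 1 − 0.28 = 0.72.
Region X: TFP = 6.9 − 4.088 − 3.312 = -0.5%.
Region Y: TFP = 4.1 − 0.728 − 1.368 = 2.004%.
Difference = -0.5 − (2.004) = -2.504 pp.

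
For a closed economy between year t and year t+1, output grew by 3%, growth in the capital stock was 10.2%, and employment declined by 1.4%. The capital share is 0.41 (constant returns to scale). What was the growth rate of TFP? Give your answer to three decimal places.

-0.356%

Labor's share = 1 − 0.41 = 0.59.
The capital stock: 0.41 × 10.2 = 4.182 pp.
Employment: 0.59 × (-1.4) = -0.826 pp.
TFP growth = 3 − 3.356 = -0.356%.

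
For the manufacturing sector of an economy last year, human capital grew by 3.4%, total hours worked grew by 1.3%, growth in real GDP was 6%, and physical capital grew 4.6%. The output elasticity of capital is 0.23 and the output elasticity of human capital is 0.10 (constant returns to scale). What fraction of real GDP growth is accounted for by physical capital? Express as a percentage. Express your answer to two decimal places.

Physical capital contributed 0.23 × 4.6 = 1.058 pp.
Share of growth = 1.058 / 6 × 100 = 17.6333%.

17.63%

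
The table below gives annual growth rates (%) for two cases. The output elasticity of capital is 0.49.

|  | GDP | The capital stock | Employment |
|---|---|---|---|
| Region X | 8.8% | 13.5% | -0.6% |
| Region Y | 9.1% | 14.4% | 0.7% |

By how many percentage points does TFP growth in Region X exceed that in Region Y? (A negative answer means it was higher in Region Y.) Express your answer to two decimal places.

0.80 percentage points

Labor's share = 1 − 0.49 = 0.51.
Region X: TFP = 8.8 − 6.615 + 0.306 = 2.491%.
Region Y: TFP = 9.1 − 7.056 − 0.357 = 1.687%.
Difference = 2.491 − (1.687) = 0.804 pp.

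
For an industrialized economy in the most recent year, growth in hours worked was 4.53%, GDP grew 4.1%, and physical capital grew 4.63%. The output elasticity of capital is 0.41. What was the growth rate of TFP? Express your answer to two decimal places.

Labor's share = 1 − 0.41 = 0.59.
Physical capital: 0.41 × 4.63 = 1.8983 pp.
Hours worked: 0.59 × 4.53 = 2.6727 pp.
TFP growth = 4.1 − 4.571 = -0.471%.

-0.47%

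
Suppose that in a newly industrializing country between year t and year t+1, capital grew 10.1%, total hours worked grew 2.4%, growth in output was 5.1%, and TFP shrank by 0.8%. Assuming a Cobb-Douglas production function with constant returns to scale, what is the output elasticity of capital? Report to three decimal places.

0.455

gY = gA + α·gK + (1−α)·gL, so gY − gA − gL = α(gK − gL).
5.1 + 0.8 − 2.4 = α × (10.1 − 2.4).
3.5 = 7.7 α, so α = 0.45455.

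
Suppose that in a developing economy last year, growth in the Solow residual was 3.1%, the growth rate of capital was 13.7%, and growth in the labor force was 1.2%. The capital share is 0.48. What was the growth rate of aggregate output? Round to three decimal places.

Aggregate output grew 10.300%.

Labor's share = 1 − 0.48 = 0.52.
Capital: 0.48 × 13.7 = 6.576 pp.
The labor force: 0.52 × 1.2 = 0.624 pp.
Output growth = 3.1 + 7.2 = 10.3%.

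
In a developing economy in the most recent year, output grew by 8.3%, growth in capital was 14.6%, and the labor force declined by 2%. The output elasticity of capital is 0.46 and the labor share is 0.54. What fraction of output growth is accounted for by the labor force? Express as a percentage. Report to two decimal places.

-13.01%

Labor's share = 1 − 0.46 = 0.54.
The labor force contributed 0.54 × (-2) = -1.08 pp.
Share of growth = -1.08 / 8.3 × 100 = -13.012%.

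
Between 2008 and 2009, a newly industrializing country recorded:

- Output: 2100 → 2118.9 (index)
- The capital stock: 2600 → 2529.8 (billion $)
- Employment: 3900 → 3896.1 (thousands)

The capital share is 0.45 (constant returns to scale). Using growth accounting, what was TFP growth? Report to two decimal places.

Output growth = (2118.9 − 2100) / 2100 = 0.9%.
The capital stock growth = (2529.8 − 2600) / 2600 = -2.7%.
Employment growth = (3896.1 − 3900) / 3900 = -0.1%.
Labor's share = 1 − 0.45 = 0.55.
The capital stock: 0.45 × (-2.7) = -1.215 pp.
Employment: 0.55 × (-0.1) = -0.055 pp.
TFP growth = 0.9 + 1.27 = 2.17%.

TFP grew 2.17%.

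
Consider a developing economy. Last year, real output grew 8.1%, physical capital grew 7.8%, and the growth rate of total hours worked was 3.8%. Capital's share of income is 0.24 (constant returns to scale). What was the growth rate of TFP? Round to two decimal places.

Labor's share = 1 − 0.24 = 0.76.
Physical capital: 0.24 × 7.8 = 1.872 pp.
Total hours worked: 0.76 × 3.8 = 2.888 pp.
TFP growth = 8.1 − 4.76 = 3.34%.

3.34%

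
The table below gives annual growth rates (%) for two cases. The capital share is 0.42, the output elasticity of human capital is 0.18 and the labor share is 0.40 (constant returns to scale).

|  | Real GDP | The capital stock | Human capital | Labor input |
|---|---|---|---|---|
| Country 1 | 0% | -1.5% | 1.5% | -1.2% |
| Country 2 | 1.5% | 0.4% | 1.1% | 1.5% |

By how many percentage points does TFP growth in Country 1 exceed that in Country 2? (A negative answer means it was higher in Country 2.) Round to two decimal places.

Labor's share = 1 − 0.42 − 0.18 = 0.4.
Country 1: TFP = 0 + 0.63 − 0.27 + 0.48 = 0.84%.
Country 2: TFP = 1.5 − 0.168 − 0.198 − 0.6 = 0.534%.
Difference = 0.84 − (0.534) = 0.306 pp.

0.31 percentage points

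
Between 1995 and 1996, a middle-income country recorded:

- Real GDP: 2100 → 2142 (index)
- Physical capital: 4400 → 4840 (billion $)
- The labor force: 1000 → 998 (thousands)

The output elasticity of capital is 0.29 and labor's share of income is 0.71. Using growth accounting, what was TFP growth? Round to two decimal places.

Real GDP growth = (2142 − 2100) / 2100 = 2%.
Physical capital growth = (4840 − 4400) / 4400 = 10%.
The labor force growth = (998 − 1000) / 1000 = -0.2%.
Labor's share = 1 − 0.29 = 0.71.
Physical capital: 0.29 × 10 = 2.9 pp.
The labor force: 0.71 × (-0.2) = -0.142 pp.
TFP growth = 2 − 2.758 = -0.758%.

-0.76%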